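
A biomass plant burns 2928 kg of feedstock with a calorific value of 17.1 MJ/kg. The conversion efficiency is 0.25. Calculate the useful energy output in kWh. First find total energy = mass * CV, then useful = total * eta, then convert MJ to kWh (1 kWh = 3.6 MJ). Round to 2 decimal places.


Total energy = mass * CV = 2928 * 17.1 = 50068.8 MJ
Useful energy = total * eta = 50068.8 * 0.25 = 12517.2 MJ
Convert to kWh: 12517.2 / 3.6
Useful energy = 3477.00 kWh

3477.00


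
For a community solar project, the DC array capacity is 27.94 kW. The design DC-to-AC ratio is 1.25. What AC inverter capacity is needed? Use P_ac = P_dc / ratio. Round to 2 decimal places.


The inverter AC capacity is determined by the DC/AC ratio.
Given: P_dc = 27.94 kW, DC/AC ratio = 1.25
P_ac = P_dc / ratio = 27.94 / 1.25
P_ac = 22.35 kW

22.35


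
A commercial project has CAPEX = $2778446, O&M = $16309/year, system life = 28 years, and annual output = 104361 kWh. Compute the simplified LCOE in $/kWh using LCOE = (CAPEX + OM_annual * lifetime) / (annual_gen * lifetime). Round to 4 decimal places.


Total cost = CAPEX + OM * lifetime = 2778446 + 16309 * 28 = 2778446 + 456652 = 3235098
Total generation = annual * lifetime = 104361 * 28 = 2922108 kWh
LCOE = 3235098 / 2922108
LCOE = 1.1071 $/kWh

1.1071


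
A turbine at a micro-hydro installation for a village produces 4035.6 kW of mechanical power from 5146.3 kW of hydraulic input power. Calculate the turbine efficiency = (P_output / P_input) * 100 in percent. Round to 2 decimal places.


Turbine efficiency = (output power / input power) * 100
eta = (4035.6 / 5146.3) * 100
eta = 78.42%

78.42


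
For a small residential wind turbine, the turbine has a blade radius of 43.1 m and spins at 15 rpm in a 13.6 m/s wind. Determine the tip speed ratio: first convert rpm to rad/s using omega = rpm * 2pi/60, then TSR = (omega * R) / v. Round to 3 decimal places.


Convert rotational speed to rad/s:
  omega = 15 * 2 * pi / 60 = 1.5708 rad/s
Compute tip speed:
  v_tip = omega * R = 1.5708 * 43.1 = 67.701 m/s
Tip speed ratio:
  TSR = v_tip / v_wind = 67.701 / 13.6 = 4.978

4.978


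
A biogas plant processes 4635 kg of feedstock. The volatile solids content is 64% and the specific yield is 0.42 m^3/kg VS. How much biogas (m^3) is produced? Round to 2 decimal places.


Compute volatile solids:
  VS = mass * VS_fraction = 4635 * 0.64 = 2966.4 kg
Calculate biogas volume:
  Biogas = VS * specific_yield = 2966.4 * 0.42
  Biogas = 1245.89 m^3

1245.89


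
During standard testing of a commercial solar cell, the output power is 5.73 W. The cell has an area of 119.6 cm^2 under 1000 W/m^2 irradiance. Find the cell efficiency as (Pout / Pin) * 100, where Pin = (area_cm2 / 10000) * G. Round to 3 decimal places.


First compute the input power:
  Pin = area_cm2 / 10000 * G = 119.6 / 10000 * 1000 = 11.96 W
Then compute efficiency:
  Efficiency = (Pout / Pin) * 100 = (5.73 / 11.96) * 100
  Efficiency = 47.910%

47.910


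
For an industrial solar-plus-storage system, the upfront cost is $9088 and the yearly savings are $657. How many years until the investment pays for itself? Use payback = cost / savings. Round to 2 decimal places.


Simple payback period = initial cost / annual savings
Payback = 9088 / 657
Payback = 13.83 years

13.83


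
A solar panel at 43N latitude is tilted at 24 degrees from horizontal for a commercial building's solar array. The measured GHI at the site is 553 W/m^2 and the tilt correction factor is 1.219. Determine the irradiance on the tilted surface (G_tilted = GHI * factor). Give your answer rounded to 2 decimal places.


Identify the given values:
  GHI = 553 W/m^2, tilt correction factor = 1.219
Apply the formula G_tilted = GHI * factor:
  G_tilted = 553 * 1.219
  G_tilted = 674.11 W/m^2

674.11


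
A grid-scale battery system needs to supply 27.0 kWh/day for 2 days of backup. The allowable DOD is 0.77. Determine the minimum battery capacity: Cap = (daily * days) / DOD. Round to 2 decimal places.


Total energy needed = daily * days = 27.0 * 2 = 54.0 kWh
Account for depth of discharge:
  Cap = total_energy / DOD = 54.0 / 0.77
  Cap = 70.13 kWh

70.13


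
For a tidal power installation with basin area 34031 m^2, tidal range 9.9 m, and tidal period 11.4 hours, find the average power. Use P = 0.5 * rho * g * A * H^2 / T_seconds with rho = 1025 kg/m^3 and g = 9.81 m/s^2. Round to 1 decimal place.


Convert period to seconds: T = 11.4 * 3600 = 41040.0 s
H^2 = 9.9^2 = 98.01
P = 0.5 * rho * g * A * H^2 / T
P = 0.5 * 1025 * 9.81 * 34031 * 98.01 / 41040.0
P = 408602.1 W

408602.1


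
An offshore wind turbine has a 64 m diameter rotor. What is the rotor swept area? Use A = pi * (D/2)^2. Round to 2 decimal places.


Compute the rotor radius:
  r = D / 2 = 64 / 2 = 32.0 m
Calculate swept area:
  A = pi * r^2 = pi * 32.0^2
  A = 3216.99 m^2

3216.99


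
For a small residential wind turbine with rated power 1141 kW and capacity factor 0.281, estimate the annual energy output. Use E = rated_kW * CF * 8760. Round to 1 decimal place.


Annual energy = rated_kW * capacity_factor * hours_per_year
Given: P_rated = 1141 kW, CF = 0.281, hours = 8760
E = 1141 * 0.281 * 8760
E = 2808640.0 kWh

2808640.0


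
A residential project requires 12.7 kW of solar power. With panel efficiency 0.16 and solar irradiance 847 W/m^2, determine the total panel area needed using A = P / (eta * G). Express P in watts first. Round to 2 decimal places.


Convert target power to watts: P = 12.7 * 1000 = 12700.0 W
Compute denominator: eta * G = 0.16 * 847 = 135.52
Required area A = P / (eta * G) = 12700.0 / 135.52
A = 93.71 m^2

93.71


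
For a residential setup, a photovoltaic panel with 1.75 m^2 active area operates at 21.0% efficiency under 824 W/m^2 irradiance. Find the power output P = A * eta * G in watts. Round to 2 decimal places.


Use the solar power formula P = A * eta * G.
Given: A = 1.75 m^2, eta = 0.21, G = 824 W/m^2
P = 1.75 * 0.21 * 824
P = 302.82 W

302.82


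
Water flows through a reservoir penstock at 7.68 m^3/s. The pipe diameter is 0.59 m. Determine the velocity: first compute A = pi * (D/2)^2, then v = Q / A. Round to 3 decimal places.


Compute pipe cross-sectional area:
  A = pi * (D/2)^2 = pi * (0.59/2)^2 = 0.2734 m^2
Calculate velocity:
  v = Q / A = 7.68 / 0.2734
  v = 28.091 m/s

28.091


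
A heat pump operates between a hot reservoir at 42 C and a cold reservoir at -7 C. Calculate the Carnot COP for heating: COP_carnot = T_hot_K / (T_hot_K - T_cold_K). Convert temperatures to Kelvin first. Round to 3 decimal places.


Convert to Kelvin:
  T_hot = 42 + 273.15 = 315.15 K
  T_cold = -7 + 273.15 = 266.15 K
Apply Carnot COP formula:
  COP = T_hot_K / (T_hot_K - T_cold_K) = 315.15 / 49.0
  COP = 6.432

6.432


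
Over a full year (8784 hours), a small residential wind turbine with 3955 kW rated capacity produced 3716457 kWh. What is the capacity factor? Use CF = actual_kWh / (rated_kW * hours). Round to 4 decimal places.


Capacity factor = actual output / maximum possible output
Maximum possible = rated * hours = 3955 * 8784 = 34740720 kWh
CF = 3716457 / 34740720
CF = 0.1070

0.1070


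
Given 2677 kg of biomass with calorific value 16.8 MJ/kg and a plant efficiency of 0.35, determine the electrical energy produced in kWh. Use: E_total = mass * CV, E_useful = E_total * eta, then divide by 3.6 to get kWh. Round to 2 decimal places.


Total energy = mass * CV = 2677 * 16.8 = 44973.6 MJ
Useful energy = total * eta = 44973.6 * 0.35 = 15740.76 MJ
Convert to kWh: 15740.76 / 3.6
Useful energy = 4372.43 kWh

4372.43


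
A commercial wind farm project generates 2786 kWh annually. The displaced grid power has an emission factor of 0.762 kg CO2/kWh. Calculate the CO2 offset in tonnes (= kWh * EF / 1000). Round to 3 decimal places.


CO2 offset in kg = generation * emission_factor
CO2 offset = 2786 * 0.762 = 2122.93 kg
Convert to tonnes:
  CO2 offset = 2122.93 / 1000 = 2.123 tonnes

2.123


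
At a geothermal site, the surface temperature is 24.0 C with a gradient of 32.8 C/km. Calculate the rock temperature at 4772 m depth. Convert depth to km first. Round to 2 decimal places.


Convert depth to km: 4772 / 1000 = 4.772 km
Temperature increase = gradient * depth_km = 32.8 * 4.772 = 156.52 C
Temperature at depth = T_surface + delta_T = 24.0 + 156.52
T = 180.52 C

180.52


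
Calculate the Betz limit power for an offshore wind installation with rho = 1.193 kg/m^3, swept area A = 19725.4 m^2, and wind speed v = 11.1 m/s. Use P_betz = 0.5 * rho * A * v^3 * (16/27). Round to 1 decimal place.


The Betz coefficient Cp_max = 16/27 = 0.5926
v^3 = 11.1^3 = 1367.631
P_betz = 0.5 * rho * A * v^3 * Cp_max
P_betz = 0.5 * 1.193 * 19725.4 * 1367.631 * 0.5926
P_betz = 9535894.1 W

9535894.1


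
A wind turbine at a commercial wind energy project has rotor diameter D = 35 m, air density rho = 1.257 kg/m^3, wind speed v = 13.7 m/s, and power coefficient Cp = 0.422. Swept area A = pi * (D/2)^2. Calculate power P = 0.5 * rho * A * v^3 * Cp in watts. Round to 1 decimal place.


Step 1 -- Compute swept area:
  A = pi * (D/2)^2 = pi * (35/2)^2 = 962.11 m^2
Step 2 -- Apply wind power equation:
  P = 0.5 * rho * A * v^3 * Cp
  v^3 = 13.7^3 = 2571.353
  P = 0.5 * 1.257 * 962.11 * 2571.353 * 0.422
  P = 656153.4 W

656153.4


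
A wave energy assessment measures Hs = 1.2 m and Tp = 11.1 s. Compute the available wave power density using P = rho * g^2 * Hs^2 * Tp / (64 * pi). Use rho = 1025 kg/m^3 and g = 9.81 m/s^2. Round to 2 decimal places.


Apply wave power formula:
  g^2 = 9.81^2 = 96.2361
  Hs^2 = 1.2^2 = 1.44
  Numerator = rho * g^2 * Hs^2 * Tp = 1025 * 96.2361 * 1.44 * 11.1 = 1576693.77
  Denominator = 64 * pi = 201.0619
  P = 1576693.77 / 201.0619 = 7841.83 W/m

7841.83


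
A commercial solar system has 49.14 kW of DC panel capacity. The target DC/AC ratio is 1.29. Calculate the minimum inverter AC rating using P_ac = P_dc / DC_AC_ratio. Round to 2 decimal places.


The inverter AC capacity is determined by the DC/AC ratio.
Given: P_dc = 49.14 kW, DC/AC ratio = 1.29
P_ac = P_dc / ratio = 49.14 / 1.29
P_ac = 38.09 kW

38.09


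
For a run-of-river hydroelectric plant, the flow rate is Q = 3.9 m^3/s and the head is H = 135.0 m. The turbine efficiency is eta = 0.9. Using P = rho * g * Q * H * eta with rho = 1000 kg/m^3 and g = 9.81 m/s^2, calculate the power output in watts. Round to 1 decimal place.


Apply the hydropower formula P = rho * g * Q * H * eta
rho * g = 1000 * 9.81 = 9810.0
P = 9810.0 * 3.9 * 135.0 * 0.9
P = 4648468.5 W

4648468.5


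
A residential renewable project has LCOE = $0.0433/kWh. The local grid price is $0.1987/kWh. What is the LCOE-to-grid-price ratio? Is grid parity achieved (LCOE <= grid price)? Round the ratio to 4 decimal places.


Compare LCOE to grid price:
  LCOE = $0.0433/kWh, Grid price = $0.1987/kWh
  Ratio = LCOE / grid_price = 0.0433 / 0.1987 = 0.2179
  Grid parity achieved (ratio <= 1)? yes

0.2179


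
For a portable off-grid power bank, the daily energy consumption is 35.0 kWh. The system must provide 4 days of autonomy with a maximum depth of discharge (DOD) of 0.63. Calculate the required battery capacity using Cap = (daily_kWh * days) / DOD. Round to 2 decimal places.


Total energy needed = daily * days = 35.0 * 4 = 140.0 kWh
Account for depth of discharge:
  Cap = total_energy / DOD = 140.0 / 0.63
  Cap = 222.22 kWh

222.22


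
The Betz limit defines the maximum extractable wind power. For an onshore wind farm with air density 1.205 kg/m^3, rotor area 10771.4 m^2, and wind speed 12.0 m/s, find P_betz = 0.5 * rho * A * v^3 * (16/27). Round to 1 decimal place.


The Betz coefficient Cp_max = 16/27 = 0.5926
v^3 = 12.0^3 = 1728.0
P_betz = 0.5 * rho * A * v^3 * Cp_max
P_betz = 0.5 * 1.205 * 10771.4 * 1728.0 * 0.5926
P_betz = 6645522.9 W

6645522.9


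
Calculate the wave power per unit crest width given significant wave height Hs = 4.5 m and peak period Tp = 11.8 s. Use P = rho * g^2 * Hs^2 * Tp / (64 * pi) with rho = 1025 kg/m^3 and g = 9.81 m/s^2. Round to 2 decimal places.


Apply wave power formula:
  g^2 = 9.81^2 = 96.2361
  Hs^2 = 4.5^2 = 20.25
  Numerator = rho * g^2 * Hs^2 * Tp = 1025 * 96.2361 * 20.25 * 11.8 = 23570506.5
  Denominator = 64 * pi = 201.0619
  P = 23570506.5 / 201.0619 = 117230.08 W/m

117230.08


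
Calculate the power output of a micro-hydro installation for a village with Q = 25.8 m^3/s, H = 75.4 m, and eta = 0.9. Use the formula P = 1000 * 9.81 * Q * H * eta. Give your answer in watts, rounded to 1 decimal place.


Apply the hydropower formula P = rho * g * Q * H * eta
rho * g = 1000 * 9.81 = 9810.0
P = 9810.0 * 25.8 * 75.4 * 0.9
P = 17175230.3 W

17175230.3


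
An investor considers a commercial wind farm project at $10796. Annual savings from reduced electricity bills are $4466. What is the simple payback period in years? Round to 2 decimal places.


Simple payback period = initial cost / annual savings
Payback = 10796 / 4466
Payback = 2.42 years

2.42


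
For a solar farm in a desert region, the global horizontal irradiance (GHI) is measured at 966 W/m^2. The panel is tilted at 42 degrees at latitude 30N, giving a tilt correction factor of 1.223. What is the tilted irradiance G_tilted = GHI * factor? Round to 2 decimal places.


Identify the given values:
  GHI = 966 W/m^2, tilt correction factor = 1.223
Apply the formula G_tilted = GHI * factor:
  G_tilted = 966 * 1.223
  G_tilted = 1181.42 W/m^2

1181.42


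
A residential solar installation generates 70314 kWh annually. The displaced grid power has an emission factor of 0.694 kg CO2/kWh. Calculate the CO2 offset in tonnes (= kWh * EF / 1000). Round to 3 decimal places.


CO2 offset in kg = generation * emission_factor
CO2 offset = 70314 * 0.694 = 48797.92 kg
Convert to tonnes:
  CO2 offset = 48797.92 / 1000 = 48.798 tonnes

48.798


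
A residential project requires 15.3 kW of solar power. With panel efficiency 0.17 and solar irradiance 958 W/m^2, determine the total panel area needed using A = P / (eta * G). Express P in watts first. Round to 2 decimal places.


Convert target power to watts: P = 15.3 * 1000 = 15300.0 W
Compute denominator: eta * G = 0.17 * 958 = 162.86
Required area A = P / (eta * G) = 15300.0 / 162.86
A = 93.95 m^2

93.95


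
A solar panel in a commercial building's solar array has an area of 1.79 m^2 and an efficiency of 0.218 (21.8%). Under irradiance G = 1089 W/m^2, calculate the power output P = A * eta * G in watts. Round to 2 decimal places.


Use the solar power formula P = A * eta * G.
Given: A = 1.79 m^2, eta = 0.218, G = 1089 W/m^2
P = 1.79 * 0.218 * 1089
P = 424.95 W

424.95


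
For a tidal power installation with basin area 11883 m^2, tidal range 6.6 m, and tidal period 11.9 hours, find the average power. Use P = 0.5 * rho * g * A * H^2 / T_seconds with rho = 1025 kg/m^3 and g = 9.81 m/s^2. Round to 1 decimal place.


Convert period to seconds: T = 11.9 * 3600 = 42840.0 s
H^2 = 6.6^2 = 43.56
P = 0.5 * rho * g * A * H^2 / T
P = 0.5 * 1025 * 9.81 * 11883 * 43.56 / 42840.0
P = 60747.4 W

60747.4


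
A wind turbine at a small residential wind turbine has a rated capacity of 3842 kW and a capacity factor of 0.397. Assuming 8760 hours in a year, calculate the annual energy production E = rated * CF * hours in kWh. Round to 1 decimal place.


Annual energy = rated_kW * capacity_factor * hours_per_year
Given: P_rated = 3842 kW, CF = 0.397, hours = 8760
E = 3842 * 0.397 * 8760
E = 13361400.2 kWh

13361400.2


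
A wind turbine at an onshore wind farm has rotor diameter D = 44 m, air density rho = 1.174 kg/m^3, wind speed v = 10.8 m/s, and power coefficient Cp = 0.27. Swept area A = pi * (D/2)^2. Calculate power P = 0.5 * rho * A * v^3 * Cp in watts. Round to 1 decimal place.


Step 1 -- Compute swept area:
  A = pi * (D/2)^2 = pi * (44/2)^2 = 1520.53 m^2
Step 2 -- Apply wind power equation:
  P = 0.5 * rho * A * v^3 * Cp
  v^3 = 10.8^3 = 1259.712
  P = 0.5 * 1.174 * 1520.53 * 1259.712 * 0.27
  P = 303576.7 W

303576.7


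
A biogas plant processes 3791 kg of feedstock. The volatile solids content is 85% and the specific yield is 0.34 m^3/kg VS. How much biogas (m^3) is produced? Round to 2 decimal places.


Compute volatile solids:
  VS = mass * VS_fraction = 3791 * 0.85 = 3222.35 kg
Calculate biogas volume:
  Biogas = VS * specific_yield = 3222.35 * 0.34
  Biogas = 1095.60 m^3

1095.60


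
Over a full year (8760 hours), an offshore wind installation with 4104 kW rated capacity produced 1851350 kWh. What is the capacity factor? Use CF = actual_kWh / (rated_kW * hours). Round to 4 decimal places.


Capacity factor = actual output / maximum possible output
Maximum possible = rated * hours = 4104 * 8760 = 35951040 kWh
CF = 1851350 / 35951040
CF = 0.0515

0.0515


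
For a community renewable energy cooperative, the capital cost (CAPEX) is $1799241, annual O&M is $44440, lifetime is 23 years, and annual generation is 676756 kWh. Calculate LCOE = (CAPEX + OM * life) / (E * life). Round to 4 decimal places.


Total cost = CAPEX + OM * lifetime = 1799241 + 44440 * 23 = 1799241 + 1022120 = 2821361
Total generation = annual * lifetime = 676756 * 23 = 15565388 kWh
LCOE = 2821361 / 15565388
LCOE = 0.1813 $/kWh

0.1813


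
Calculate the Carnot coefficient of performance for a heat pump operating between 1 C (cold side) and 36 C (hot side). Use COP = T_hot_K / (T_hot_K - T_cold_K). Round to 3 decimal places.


Convert to Kelvin:
  T_hot = 36 + 273.15 = 309.15 K
  T_cold = 1 + 273.15 = 274.15 K
Apply Carnot COP formula:
  COP = T_hot_K / (T_hot_K - T_cold_K) = 309.15 / 35.0
  COP = 8.833

8.833


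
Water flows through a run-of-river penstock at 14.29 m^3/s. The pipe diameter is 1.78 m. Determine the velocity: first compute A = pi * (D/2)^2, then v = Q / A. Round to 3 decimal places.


Compute pipe cross-sectional area:
  A = pi * (D/2)^2 = pi * (1.78/2)^2 = 2.4885 m^2
Calculate velocity:
  v = Q / A = 14.29 / 2.4885
  v = 5.743 m/s

5.743


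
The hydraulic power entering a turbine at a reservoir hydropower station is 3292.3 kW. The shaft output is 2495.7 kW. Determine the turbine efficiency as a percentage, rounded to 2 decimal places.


Turbine efficiency = (output power / input power) * 100
eta = (2495.7 / 3292.3) * 100
eta = 75.80%

75.80


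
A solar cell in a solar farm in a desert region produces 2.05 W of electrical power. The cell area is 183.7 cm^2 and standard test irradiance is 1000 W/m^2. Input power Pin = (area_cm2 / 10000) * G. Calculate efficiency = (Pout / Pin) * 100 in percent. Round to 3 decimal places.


First compute the input power:
  Pin = area_cm2 / 10000 * G = 183.7 / 10000 * 1000 = 18.37 W
Then compute efficiency:
  Efficiency = (Pout / Pin) * 100 = (2.05 / 18.37) * 100
  Efficiency = 11.159%

11.159


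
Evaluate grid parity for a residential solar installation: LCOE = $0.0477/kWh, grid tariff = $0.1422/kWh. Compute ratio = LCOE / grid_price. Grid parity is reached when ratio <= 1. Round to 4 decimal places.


Compare LCOE to grid price:
  LCOE = $0.0477/kWh, Grid price = $0.1422/kWh
  Ratio = LCOE / grid_price = 0.0477 / 0.1422 = 0.3354
  Grid parity achieved (ratio <= 1)? yes

0.3354


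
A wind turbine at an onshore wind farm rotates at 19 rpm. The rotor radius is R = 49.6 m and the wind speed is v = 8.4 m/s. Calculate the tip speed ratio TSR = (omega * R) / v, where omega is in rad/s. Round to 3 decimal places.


Convert rotational speed to rad/s:
  omega = 19 * 2 * pi / 60 = 1.9897 rad/s
Compute tip speed:
  v_tip = omega * R = 1.9897 * 49.6 = 98.688 m/s
Tip speed ratio:
  TSR = v_tip / v_wind = 98.688 / 8.4 = 11.749

11.749


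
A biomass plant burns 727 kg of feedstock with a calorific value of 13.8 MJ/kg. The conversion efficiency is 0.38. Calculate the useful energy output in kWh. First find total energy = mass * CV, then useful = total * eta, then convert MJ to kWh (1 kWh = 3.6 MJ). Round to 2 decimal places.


Total energy = mass * CV = 727 * 13.8 = 10032.6 MJ
Useful energy = total * eta = 10032.6 * 0.38 = 3812.39 MJ
Convert to kWh: 3812.39 / 3.6
Useful energy = 1059.00 kWh

1059.00


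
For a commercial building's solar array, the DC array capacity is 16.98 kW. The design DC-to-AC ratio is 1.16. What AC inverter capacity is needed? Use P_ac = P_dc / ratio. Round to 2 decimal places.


The inverter AC capacity is determined by the DC/AC ratio.
Given: P_dc = 16.98 kW, DC/AC ratio = 1.16
P_ac = P_dc / ratio = 16.98 / 1.16
P_ac = 14.64 kW

14.64


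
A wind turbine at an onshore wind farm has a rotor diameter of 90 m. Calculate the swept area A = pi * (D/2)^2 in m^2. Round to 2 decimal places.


Compute the rotor radius:
  r = D / 2 = 90 / 2 = 45.0 m
Calculate swept area:
  A = pi * r^2 = pi * 45.0^2
  A = 6361.73 m^2

6361.73


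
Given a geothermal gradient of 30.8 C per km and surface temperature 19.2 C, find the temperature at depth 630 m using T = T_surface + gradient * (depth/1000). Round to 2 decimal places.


Convert depth to km: 630 / 1000 = 0.63 km
Temperature increase = gradient * depth_km = 30.8 * 0.63 = 19.4 C
Temperature at depth = T_surface + delta_T = 19.2 + 19.4
T = 38.60 C

38.60


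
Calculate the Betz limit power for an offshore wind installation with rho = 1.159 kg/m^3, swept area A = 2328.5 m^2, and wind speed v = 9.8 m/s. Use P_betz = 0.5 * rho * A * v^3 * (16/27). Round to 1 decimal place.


The Betz coefficient Cp_max = 16/27 = 0.5926
v^3 = 9.8^3 = 941.192
P_betz = 0.5 * rho * A * v^3 * Cp_max
P_betz = 0.5 * 1.159 * 2328.5 * 941.192 * 0.5926
P_betz = 752599.9 W

752599.9


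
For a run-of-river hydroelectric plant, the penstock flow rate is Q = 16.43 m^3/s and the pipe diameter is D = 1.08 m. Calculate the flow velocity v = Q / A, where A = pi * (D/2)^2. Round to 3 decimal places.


Compute pipe cross-sectional area:
  A = pi * (D/2)^2 = pi * (1.08/2)^2 = 0.9161 m^2
Calculate velocity:
  v = Q / A = 16.43 / 0.9161
  v = 17.935 m/s

17.935


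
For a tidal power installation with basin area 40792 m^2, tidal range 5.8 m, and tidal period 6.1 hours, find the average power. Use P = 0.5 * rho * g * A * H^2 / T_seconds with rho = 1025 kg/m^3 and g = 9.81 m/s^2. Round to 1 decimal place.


Convert period to seconds: T = 6.1 * 3600 = 21960.0 s
H^2 = 5.8^2 = 33.64
P = 0.5 * rho * g * A * H^2 / T
P = 0.5 * 1025 * 9.81 * 40792 * 33.64 / 21960.0
P = 314167.7 W

314167.7


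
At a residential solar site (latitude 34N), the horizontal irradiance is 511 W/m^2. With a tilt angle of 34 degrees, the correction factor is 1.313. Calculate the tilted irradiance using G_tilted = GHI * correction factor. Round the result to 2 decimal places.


Identify the given values:
  GHI = 511 W/m^2, tilt correction factor = 1.313
Apply the formula G_tilted = GHI * factor:
  G_tilted = 511 * 1.313
  G_tilted = 670.94 W/m^2

670.94


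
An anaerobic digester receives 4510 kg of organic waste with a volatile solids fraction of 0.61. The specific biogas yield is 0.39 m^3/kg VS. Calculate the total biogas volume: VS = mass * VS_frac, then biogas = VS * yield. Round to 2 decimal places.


Compute volatile solids:
  VS = mass * VS_fraction = 4510 * 0.61 = 2751.1 kg
Calculate biogas volume:
  Biogas = VS * specific_yield = 2751.1 * 0.39
  Biogas = 1072.93 m^3

1072.93


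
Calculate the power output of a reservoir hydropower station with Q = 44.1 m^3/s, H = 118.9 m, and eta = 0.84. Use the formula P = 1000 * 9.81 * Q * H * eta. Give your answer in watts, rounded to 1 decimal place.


Apply the hydropower formula P = rho * g * Q * H * eta
rho * g = 1000 * 9.81 = 9810.0
P = 9810.0 * 44.1 * 118.9 * 0.84
P = 43208455.0 W

43208455.0


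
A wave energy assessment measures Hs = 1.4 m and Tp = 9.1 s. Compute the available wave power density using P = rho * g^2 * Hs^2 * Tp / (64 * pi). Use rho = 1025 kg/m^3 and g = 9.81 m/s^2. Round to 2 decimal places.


Apply wave power formula:
  g^2 = 9.81^2 = 96.2361
  Hs^2 = 1.4^2 = 1.96
  Numerator = rho * g^2 * Hs^2 * Tp = 1025 * 96.2361 * 1.96 * 9.1 = 1759378.76
  Denominator = 64 * pi = 201.0619
  P = 1759378.76 / 201.0619 = 8750.43 W/m

8750.43


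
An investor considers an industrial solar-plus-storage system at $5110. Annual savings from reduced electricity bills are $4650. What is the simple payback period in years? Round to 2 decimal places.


Simple payback period = initial cost / annual savings
Payback = 5110 / 4650
Payback = 1.10 years

1.10


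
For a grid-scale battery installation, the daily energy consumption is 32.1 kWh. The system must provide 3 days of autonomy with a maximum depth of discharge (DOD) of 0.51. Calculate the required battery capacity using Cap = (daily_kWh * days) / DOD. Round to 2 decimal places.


Total energy needed = daily * days = 32.1 * 3 = 96.3 kWh
Account for depth of discharge:
  Cap = total_energy / DOD = 96.3 / 0.51
  Cap = 188.82 kWh

188.82


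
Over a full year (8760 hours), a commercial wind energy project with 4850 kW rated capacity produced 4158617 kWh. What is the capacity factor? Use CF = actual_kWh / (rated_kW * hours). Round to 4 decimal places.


Capacity factor = actual output / maximum possible output
Maximum possible = rated * hours = 4850 * 8760 = 42486000 kWh
CF = 4158617 / 42486000
CF = 0.0979

0.0979


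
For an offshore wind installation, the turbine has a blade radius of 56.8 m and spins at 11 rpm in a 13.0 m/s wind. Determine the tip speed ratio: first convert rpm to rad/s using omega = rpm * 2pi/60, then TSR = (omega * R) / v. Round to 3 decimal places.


Convert rotational speed to rad/s:
  omega = 11 * 2 * pi / 60 = 1.1519 rad/s
Compute tip speed:
  v_tip = omega * R = 1.1519 * 56.8 = 65.429 m/s
Tip speed ratio:
  TSR = v_tip / v_wind = 65.429 / 13.0 = 5.033

5.033


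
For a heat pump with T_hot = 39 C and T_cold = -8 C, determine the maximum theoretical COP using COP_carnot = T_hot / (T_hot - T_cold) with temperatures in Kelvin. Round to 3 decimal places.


Convert to Kelvin:
  T_hot = 39 + 273.15 = 312.15 K
  T_cold = -8 + 273.15 = 265.15 K
Apply Carnot COP formula:
  COP = T_hot_K / (T_hot_K - T_cold_K) = 312.15 / 47.0
  COP = 6.641

6.641


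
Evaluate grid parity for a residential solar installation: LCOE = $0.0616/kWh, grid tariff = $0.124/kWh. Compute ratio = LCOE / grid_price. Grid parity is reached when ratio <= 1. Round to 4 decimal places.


Compare LCOE to grid price:
  LCOE = $0.0616/kWh, Grid price = $0.124/kWh
  Ratio = LCOE / grid_price = 0.0616 / 0.124 = 0.4968
  Grid parity achieved (ratio <= 1)? yes

0.4968


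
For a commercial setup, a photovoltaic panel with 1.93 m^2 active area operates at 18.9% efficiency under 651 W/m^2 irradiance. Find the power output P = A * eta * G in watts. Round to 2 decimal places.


Use the solar power formula P = A * eta * G.
Given: A = 1.93 m^2, eta = 0.189, G = 651 W/m^2
P = 1.93 * 0.189 * 651
P = 237.47 W

237.47


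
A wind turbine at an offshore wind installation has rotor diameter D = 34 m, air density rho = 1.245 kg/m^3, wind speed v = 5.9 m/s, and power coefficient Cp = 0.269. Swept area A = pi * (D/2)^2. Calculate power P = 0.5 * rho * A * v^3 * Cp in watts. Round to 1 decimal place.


Step 1 -- Compute swept area:
  A = pi * (D/2)^2 = pi * (34/2)^2 = 907.92 m^2
Step 2 -- Apply wind power equation:
  P = 0.5 * rho * A * v^3 * Cp
  v^3 = 5.9^3 = 205.379
  P = 0.5 * 1.245 * 907.92 * 205.379 * 0.269
  P = 31224.5 W

31224.5


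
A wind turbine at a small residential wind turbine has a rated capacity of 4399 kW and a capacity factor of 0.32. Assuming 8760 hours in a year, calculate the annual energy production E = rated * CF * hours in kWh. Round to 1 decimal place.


Annual energy = rated_kW * capacity_factor * hours_per_year
Given: P_rated = 4399 kW, CF = 0.32, hours = 8760
E = 4399 * 0.32 * 8760
E = 12331276.8 kWh

12331276.8


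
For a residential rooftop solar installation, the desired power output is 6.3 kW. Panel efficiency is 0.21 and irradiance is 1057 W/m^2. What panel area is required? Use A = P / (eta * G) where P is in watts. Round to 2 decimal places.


Convert target power to watts: P = 6.3 * 1000 = 6300.0 W
Compute denominator: eta * G = 0.21 * 1057 = 221.97
Required area A = P / (eta * G) = 6300.0 / 221.97
A = 28.38 m^2

28.38


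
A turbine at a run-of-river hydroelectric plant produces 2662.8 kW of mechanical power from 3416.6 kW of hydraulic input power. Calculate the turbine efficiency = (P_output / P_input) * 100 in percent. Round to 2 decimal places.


Turbine efficiency = (output power / input power) * 100
eta = (2662.8 / 3416.6) * 100
eta = 77.94%

77.94


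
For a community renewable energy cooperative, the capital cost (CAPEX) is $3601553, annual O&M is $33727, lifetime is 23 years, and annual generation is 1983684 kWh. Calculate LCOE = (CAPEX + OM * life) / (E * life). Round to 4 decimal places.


Total cost = CAPEX + OM * lifetime = 3601553 + 33727 * 23 = 3601553 + 775721 = 4377274
Total generation = annual * lifetime = 1983684 * 23 = 45624732 kWh
LCOE = 4377274 / 45624732
LCOE = 0.0959 $/kWh

0.0959


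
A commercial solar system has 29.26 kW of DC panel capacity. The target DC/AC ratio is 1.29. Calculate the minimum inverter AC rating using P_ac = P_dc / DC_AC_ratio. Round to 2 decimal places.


The inverter AC capacity is determined by the DC/AC ratio.
Given: P_dc = 29.26 kW, DC/AC ratio = 1.29
P_ac = P_dc / ratio = 29.26 / 1.29
P_ac = 22.68 kW

22.68


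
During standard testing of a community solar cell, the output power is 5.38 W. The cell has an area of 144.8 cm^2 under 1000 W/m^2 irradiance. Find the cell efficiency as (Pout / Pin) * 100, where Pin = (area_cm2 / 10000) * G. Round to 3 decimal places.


First compute the input power:
  Pin = area_cm2 / 10000 * G = 144.8 / 10000 * 1000 = 14.48 W
Then compute efficiency:
  Efficiency = (Pout / Pin) * 100 = (5.38 / 14.48) * 100
  Efficiency = 37.155%

37.155


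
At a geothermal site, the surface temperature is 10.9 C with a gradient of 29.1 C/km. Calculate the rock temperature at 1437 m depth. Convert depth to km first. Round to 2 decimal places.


Convert depth to km: 1437 / 1000 = 1.437 km
Temperature increase = gradient * depth_km = 29.1 * 1.437 = 41.82 C
Temperature at depth = T_surface + delta_T = 10.9 + 41.82
T = 52.72 C

52.72


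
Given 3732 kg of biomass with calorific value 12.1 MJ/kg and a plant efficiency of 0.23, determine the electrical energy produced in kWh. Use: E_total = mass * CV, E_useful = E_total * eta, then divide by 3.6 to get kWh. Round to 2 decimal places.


Total energy = mass * CV = 3732 * 12.1 = 45157.2 MJ
Useful energy = total * eta = 45157.2 * 0.23 = 10386.16 MJ
Convert to kWh: 10386.16 / 3.6
Useful energy = 2885.04 kWh

2885.04


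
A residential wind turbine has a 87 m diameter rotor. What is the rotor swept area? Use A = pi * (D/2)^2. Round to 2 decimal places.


Compute the rotor radius:
  r = D / 2 = 87 / 2 = 43.5 m
Calculate swept area:
  A = pi * r^2 = pi * 43.5^2
  A = 5944.68 m^2

5944.68


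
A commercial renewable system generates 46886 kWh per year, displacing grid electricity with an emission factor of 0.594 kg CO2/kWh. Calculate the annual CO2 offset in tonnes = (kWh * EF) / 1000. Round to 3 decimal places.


CO2 offset in kg = generation * emission_factor
CO2 offset = 46886 * 0.594 = 27850.28 kg
Convert to tonnes:
  CO2 offset = 27850.28 / 1000 = 27.850 tonnes

27.850


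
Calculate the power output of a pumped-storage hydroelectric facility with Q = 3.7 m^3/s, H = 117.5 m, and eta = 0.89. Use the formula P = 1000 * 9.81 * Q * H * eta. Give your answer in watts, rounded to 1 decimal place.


Apply the hydropower formula P = rho * g * Q * H * eta
rho * g = 1000 * 9.81 = 9810.0
P = 9810.0 * 3.7 * 117.5 * 0.89
P = 3795758.8 W

3795758.8


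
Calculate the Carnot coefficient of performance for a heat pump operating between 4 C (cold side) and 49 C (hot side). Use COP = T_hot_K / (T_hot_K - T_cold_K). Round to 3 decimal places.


Convert to Kelvin:
  T_hot = 49 + 273.15 = 322.15 K
  T_cold = 4 + 273.15 = 277.15 K
Apply Carnot COP formula:
  COP = T_hot_K / (T_hot_K - T_cold_K) = 322.15 / 45.0
  COP = 7.159

7.159


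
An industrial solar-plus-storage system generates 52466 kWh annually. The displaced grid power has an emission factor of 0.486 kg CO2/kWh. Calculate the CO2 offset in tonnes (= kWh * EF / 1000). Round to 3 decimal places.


CO2 offset in kg = generation * emission_factor
CO2 offset = 52466 * 0.486 = 25498.48 kg
Convert to tonnes:
  CO2 offset = 25498.48 / 1000 = 25.498 tonnes

25.498


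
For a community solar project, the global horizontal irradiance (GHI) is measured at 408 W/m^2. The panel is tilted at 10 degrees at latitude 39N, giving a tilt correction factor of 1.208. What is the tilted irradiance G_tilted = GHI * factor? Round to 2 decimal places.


Identify the given values:
  GHI = 408 W/m^2, tilt correction factor = 1.208
Apply the formula G_tilted = GHI * factor:
  G_tilted = 408 * 1.208
  G_tilted = 492.86 W/m^2

492.86


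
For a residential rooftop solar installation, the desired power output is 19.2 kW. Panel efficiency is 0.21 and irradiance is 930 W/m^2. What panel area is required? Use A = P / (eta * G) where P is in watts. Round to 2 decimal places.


Convert target power to watts: P = 19.2 * 1000 = 19200.0 W
Compute denominator: eta * G = 0.21 * 930 = 195.3
Required area A = P / (eta * G) = 19200.0 / 195.3
A = 98.31 m^2

98.31


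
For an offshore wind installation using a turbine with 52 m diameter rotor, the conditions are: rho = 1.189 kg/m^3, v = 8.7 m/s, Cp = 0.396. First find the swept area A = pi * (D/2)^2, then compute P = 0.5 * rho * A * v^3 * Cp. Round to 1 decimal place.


Step 1 -- Compute swept area:
  A = pi * (D/2)^2 = pi * (52/2)^2 = 2123.72 m^2
Step 2 -- Apply wind power equation:
  P = 0.5 * rho * A * v^3 * Cp
  v^3 = 8.7^3 = 658.503
  P = 0.5 * 1.189 * 2123.72 * 658.503 * 0.396
  P = 329231.5 W

329231.5


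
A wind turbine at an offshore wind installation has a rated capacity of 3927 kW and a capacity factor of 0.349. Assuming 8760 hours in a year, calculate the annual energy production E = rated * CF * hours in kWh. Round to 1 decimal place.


Annual energy = rated_kW * capacity_factor * hours_per_year
Given: P_rated = 3927 kW, CF = 0.349, hours = 8760
E = 3927 * 0.349 * 8760
E = 12005781.5 kWh

12005781.5


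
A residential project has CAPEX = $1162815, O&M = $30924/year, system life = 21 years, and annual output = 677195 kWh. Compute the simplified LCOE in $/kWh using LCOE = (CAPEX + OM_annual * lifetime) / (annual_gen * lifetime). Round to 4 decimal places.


Total cost = CAPEX + OM * lifetime = 1162815 + 30924 * 21 = 1162815 + 649404 = 1812219
Total generation = annual * lifetime = 677195 * 21 = 14221095 kWh
LCOE = 1812219 / 14221095
LCOE = 0.1274 $/kWh

0.1274


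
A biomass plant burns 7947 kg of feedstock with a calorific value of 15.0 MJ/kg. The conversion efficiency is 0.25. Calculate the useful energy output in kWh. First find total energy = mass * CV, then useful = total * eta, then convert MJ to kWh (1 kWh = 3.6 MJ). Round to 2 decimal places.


Total energy = mass * CV = 7947 * 15.0 = 119205.0 MJ
Useful energy = total * eta = 119205.0 * 0.25 = 29801.25 MJ
Convert to kWh: 29801.25 / 3.6
Useful energy = 8278.13 kWh

8278.13


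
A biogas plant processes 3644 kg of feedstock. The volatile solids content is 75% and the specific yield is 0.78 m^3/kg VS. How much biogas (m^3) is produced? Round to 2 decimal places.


Compute volatile solids:
  VS = mass * VS_fraction = 3644 * 0.75 = 2733.0 kg
Calculate biogas volume:
  Biogas = VS * specific_yield = 2733.0 * 0.78
  Biogas = 2131.74 m^3

2131.74


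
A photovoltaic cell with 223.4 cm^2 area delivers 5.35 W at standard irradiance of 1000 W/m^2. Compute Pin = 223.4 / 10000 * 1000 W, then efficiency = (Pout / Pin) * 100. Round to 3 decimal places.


First compute the input power:
  Pin = area_cm2 / 10000 * G = 223.4 / 10000 * 1000 = 22.34 W
Then compute efficiency:
  Efficiency = (Pout / Pin) * 100 = (5.35 / 22.34) * 100
  Efficiency = 23.948%

23.948


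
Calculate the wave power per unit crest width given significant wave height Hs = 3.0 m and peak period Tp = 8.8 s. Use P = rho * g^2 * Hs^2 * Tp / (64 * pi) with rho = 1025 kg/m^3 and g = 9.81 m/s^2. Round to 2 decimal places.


Apply wave power formula:
  g^2 = 9.81^2 = 96.2361
  Hs^2 = 3.0^2 = 9.0
  Numerator = rho * g^2 * Hs^2 * Tp = 1025 * 96.2361 * 9.0 * 8.8 = 7812446.6
  Denominator = 64 * pi = 201.0619
  P = 7812446.6 / 201.0619 = 38855.92 W/m

38855.92


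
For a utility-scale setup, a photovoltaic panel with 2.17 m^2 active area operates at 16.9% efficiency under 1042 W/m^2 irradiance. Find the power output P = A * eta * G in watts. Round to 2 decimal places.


Use the solar power formula P = A * eta * G.
Given: A = 2.17 m^2, eta = 0.169, G = 1042 W/m^2
P = 2.17 * 0.169 * 1042
P = 382.13 W

382.13


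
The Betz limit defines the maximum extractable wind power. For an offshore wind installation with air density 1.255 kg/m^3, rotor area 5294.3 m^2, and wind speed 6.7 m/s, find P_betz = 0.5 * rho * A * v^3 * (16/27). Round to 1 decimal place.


The Betz coefficient Cp_max = 16/27 = 0.5926
v^3 = 6.7^3 = 300.763
P_betz = 0.5 * rho * A * v^3 * Cp_max
P_betz = 0.5 * 1.255 * 5294.3 * 300.763 * 0.5926
P_betz = 592110.7 W

592110.7


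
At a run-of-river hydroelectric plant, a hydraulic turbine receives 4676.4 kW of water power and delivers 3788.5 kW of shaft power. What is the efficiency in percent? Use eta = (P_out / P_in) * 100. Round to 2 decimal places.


Turbine efficiency = (output power / input power) * 100
eta = (3788.5 / 4676.4) * 100
eta = 81.01%

81.01


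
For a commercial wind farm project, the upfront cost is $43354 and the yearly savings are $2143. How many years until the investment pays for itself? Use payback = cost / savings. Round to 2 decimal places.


Simple payback period = initial cost / annual savings
Payback = 43354 / 2143
Payback = 20.23 years

20.23


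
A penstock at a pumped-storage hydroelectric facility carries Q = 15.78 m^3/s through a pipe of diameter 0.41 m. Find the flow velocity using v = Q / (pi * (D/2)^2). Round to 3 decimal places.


Compute pipe cross-sectional area:
  A = pi * (D/2)^2 = pi * (0.41/2)^2 = 0.132 m^2
Calculate velocity:
  v = Q / A = 15.78 / 0.132
  v = 119.522 m/s

119.522


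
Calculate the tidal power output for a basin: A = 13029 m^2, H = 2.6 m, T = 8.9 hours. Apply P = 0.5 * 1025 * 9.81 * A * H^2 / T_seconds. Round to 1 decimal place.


Convert period to seconds: T = 8.9 * 3600 = 32040.0 s
H^2 = 2.6^2 = 6.76
P = 0.5 * rho * g * A * H^2 / T
P = 0.5 * 1025 * 9.81 * 13029 * 6.76 / 32040.0
P = 13820.6 W

13820.6


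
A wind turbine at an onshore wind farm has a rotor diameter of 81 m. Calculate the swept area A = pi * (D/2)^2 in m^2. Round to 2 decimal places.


Compute the rotor radius:
  r = D / 2 = 81 / 2 = 40.5 m
Calculate swept area:
  A = pi * r^2 = pi * 40.5^2
  A = 5153.00 m^2

5153.00


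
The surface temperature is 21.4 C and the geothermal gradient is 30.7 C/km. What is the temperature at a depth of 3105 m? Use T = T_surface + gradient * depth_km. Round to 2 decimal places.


Convert depth to km: 3105 / 1000 = 3.105 km
Temperature increase = gradient * depth_km = 30.7 * 3.105 = 95.32 C
Temperature at depth = T_surface + delta_T = 21.4 + 95.32
T = 116.72 C

116.72


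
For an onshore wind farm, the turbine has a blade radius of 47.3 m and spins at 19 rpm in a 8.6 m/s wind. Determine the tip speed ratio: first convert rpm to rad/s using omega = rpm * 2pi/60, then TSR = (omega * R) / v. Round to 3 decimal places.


Convert rotational speed to rad/s:
  omega = 19 * 2 * pi / 60 = 1.9897 rad/s
Compute tip speed:
  v_tip = omega * R = 1.9897 * 47.3 = 94.112 m/s
Tip speed ratio:
  TSR = v_tip / v_wind = 94.112 / 8.6 = 10.943

10.943


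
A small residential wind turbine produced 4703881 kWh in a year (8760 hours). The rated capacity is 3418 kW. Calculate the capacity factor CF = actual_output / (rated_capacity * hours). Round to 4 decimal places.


Capacity factor = actual output / maximum possible output
Maximum possible = rated * hours = 3418 * 8760 = 29941680 kWh
CF = 4703881 / 29941680
CF = 0.1571

0.1571
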